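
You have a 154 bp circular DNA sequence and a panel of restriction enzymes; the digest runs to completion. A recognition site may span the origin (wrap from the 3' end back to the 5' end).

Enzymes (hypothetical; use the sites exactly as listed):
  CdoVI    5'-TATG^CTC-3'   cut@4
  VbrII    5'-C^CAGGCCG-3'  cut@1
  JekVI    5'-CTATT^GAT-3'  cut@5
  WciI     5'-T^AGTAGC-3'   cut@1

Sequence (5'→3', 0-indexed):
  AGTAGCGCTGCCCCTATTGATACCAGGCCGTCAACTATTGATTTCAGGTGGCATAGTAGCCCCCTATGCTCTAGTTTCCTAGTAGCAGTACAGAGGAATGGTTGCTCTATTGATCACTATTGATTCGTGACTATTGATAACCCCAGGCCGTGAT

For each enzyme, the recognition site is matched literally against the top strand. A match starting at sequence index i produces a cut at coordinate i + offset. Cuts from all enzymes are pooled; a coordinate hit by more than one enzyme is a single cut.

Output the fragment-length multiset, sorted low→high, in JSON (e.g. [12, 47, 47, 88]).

[5,8,10,11,12,14,14,15,16,18,31]

Scan for sites:
  CdoVI (TATGCTC, off=4): starts [64] → cuts [68]
  VbrII (CCAGGCCG, off=1): starts [22, 142] → cuts [23, 143]
  JekVI (CTATTGAT, off=5): starts [13, 34, 106, 116, 130] → cuts [18, 39, 111, 121, 135]
  WciI (TAGTAGC, off=1): starts [53, 79, 153] → cuts [0, 54, 80]

All cut coordinates (distinct, sorted): [0, 18, 23, 39, 54, 68, 80, 111, 121, 135, 143]

Fragment lengths:
  0→18: 18 bp
  18→23: 5 bp
  23→39: 16 bp
  39→54: 15 bp
  54→68: 14 bp
  68→80: 12 bp
  80→111: 31 bp
  111→121: 10 bp
  121→135: 14 bp
  135→143: 8 bp
  143→0 (wrap): 154-143+0 = 11 bp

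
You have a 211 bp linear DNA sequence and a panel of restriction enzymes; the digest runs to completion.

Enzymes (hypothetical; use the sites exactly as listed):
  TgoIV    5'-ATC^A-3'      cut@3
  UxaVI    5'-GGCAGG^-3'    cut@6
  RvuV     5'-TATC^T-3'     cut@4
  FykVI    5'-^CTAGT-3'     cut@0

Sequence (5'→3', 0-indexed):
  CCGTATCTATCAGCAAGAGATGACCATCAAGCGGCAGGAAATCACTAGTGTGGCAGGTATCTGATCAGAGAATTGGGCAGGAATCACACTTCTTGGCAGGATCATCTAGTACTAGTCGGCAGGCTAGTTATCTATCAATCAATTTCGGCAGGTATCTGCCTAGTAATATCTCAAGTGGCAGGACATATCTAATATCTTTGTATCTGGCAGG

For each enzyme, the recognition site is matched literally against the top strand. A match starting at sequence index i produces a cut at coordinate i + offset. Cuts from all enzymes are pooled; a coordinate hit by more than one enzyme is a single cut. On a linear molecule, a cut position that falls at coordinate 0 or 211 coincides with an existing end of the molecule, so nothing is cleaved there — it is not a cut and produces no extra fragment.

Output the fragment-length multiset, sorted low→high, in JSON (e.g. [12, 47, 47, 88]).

[1,2,3,3,4,4,4,4,4,4,5,5,6,7,7,7,7,8,9,10,11,12,12,12,13,15,15,17]

Per-enzyme occurrences:
  TgoIV (ATCA, off=3): starts [8, 25, 40, 63, 82, 100, 133, 137] → cuts [11, 28, 43, 66, 85, 103, 136, 140]
  UxaVI (GGCAGG, off=6): starts [32, 51, 75, 94, 117, 146, 176, 205] → cuts [38, 57, 81, 100, 123, 152, 182] (position 211 is a terminus of the linear molecule — no cut)
  RvuV (TATCT, off=4): starts [3, 57, 128, 152, 166, 185, 192, 200] → cuts [7, 61, 132, 156, 170, 189, 196, 204]
  FykVI (CTAGT, off=0): starts [44, 105, 111, 123, 159] → cuts [44, 105, 111, 123, 159]

All cut coordinates (distinct, sorted): [7, 11, 28, 38, 43, 44, 57, 61, 66, 81, 85, 100, 103, 105, 111, 123, 132, 136, 140, 152, 156, 159, 170, 182, 189, 196, 204]

Fragments:
  [0,7): 7 bp
  [7,11): 4 bp
  [11,28): 17 bp
  [28,38): 10 bp
  [38,43): 5 bp
  [43,44): 1 bp
  [44,57): 13 bp
  [57,61): 4 bp
  [61,66): 5 bp
  [66,81): 15 bp
  [81,85): 4 bp
  [85,100): 15 bp
  [100,103): 3 bp
  [103,105): 2 bp
  [105,111): 6 bp
  [111,123): 12 bp
  [123,132): 9 bp
  [132,136): 4 bp
  [136,140): 4 bp
  [140,152): 12 bp
  [152,156): 4 bp
  [156,159): 3 bp
  [159,170): 11 bp
  [170,182): 12 bp
  [182,189): 7 bp
  [189,196): 7 bp
  [196,204): 8 bp
  [204,211): 7 bp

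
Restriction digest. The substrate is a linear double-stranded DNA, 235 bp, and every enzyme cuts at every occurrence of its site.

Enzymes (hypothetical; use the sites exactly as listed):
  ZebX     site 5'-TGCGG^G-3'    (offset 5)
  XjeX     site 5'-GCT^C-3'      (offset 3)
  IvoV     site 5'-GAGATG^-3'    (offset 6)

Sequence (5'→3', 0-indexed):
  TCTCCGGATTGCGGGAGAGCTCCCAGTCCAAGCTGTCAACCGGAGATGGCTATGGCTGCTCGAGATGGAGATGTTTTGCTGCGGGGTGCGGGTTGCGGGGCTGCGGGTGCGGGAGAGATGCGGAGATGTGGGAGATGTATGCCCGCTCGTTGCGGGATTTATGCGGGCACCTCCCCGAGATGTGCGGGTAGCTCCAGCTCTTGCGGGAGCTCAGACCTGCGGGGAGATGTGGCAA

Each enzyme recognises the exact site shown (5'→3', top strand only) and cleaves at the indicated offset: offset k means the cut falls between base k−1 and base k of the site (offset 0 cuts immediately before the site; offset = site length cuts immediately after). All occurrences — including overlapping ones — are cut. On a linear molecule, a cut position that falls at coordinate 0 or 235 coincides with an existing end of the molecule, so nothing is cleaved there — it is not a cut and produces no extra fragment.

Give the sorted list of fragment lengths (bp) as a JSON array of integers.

Site scan:
  ZebX TGCGGG/5: at [9, 79, 86, 93, 101, 107, 150, 161, 182, 201, 217] ⇒ [14, 84, 91, 98, 106, 112, 155, 166, 187, 206, 222]
  XjeX GCTC/3: at [18, 57, 144, 190, 196, 208] ⇒ [21, 60, 147, 193, 199, 211]
  IvoV GAGATG/6: at [42, 61, 67, 114, 122, 131, 176, 223] ⇒ [48, 67, 73, 120, 128, 137, 182, 229]

Pooled cuts: [14, 21, 48, 60, 67, 73, 84, 91, 98, 106, 112, 120, 128, 137, 147, 155, 166, 182, 187, 193, 199, 206, 211, 222, 229]

Fragments:
  [0,14): 14 bp
  [14,21): 7 bp
  [21,48): 27 bp
  [48,60): 12 bp
  [60,67): 7 bp
  [67,73): 6 bp
  [73,84): 11 bp
  [84,91): 7 bp
  [91,98): 7 bp
  [98,106): 8 bp
  [106,112): 6 bp
  [112,120): 8 bp
  [120,128): 8 bp
  [128,137): 9 bp
  [137,147): 10 bp
  [147,155): 8 bp
  [155,166): 11 bp
  [166,182): 16 bp
  [182,187): 5 bp
  [187,193): 6 bp
  [193,199): 6 bp
  [199,206): 7 bp
  [206,211): 5 bp
  [211,222): 11 bp
  [222,229): 7 bp
  [229,235): 6 bp

[5,5,6,6,6,6,6,7,7,7,7,7,7,8,8,8,8,9,10,11,11,11,12,14,16,27]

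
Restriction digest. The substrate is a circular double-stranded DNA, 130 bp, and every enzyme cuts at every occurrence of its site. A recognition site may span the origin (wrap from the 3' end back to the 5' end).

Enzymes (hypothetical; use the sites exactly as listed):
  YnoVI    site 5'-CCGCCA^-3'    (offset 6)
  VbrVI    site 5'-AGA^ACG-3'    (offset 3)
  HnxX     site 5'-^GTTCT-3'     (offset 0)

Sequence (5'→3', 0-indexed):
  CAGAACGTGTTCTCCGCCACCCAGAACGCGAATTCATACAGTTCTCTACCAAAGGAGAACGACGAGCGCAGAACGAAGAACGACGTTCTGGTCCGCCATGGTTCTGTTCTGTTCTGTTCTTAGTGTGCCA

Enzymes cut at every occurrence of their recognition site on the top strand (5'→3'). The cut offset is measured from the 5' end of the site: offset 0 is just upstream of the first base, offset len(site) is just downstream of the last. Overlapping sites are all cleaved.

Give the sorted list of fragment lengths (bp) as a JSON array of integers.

Site scan:
  YnoVI CCGCCA/6: at [13, 92] ⇒ [19, 98]
  VbrVI AGAACG/3: at [1, 22, 55, 69, 76] ⇒ [4, 25, 58, 72, 79]
  HnxX GTTCT/0: at [8, 40, 84, 100, 105, 110, 115] ⇒ [8, 40, 84, 100, 105, 110, 115]

Pooled cuts: [4, 8, 19, 25, 40, 58, 72, 79, 84, 98, 100, 105, 110, 115]

Fragments:
  4→8: 4 bp
  8→19: 11 bp
  19→25: 6 bp
  25→40: 15 bp
  40→58: 18 bp
  58→72: 14 bp
  72→79: 7 bp
  79→84: 5 bp
  84→98: 14 bp
  98→100: 2 bp
  100→105: 5 bp
  105→110: 5 bp
  110→115: 5 bp
  115→4 (wrap): 130-115+4 = 19 bp

[2,4,5,5,5,5,6,7,11,14,14,15,18,19]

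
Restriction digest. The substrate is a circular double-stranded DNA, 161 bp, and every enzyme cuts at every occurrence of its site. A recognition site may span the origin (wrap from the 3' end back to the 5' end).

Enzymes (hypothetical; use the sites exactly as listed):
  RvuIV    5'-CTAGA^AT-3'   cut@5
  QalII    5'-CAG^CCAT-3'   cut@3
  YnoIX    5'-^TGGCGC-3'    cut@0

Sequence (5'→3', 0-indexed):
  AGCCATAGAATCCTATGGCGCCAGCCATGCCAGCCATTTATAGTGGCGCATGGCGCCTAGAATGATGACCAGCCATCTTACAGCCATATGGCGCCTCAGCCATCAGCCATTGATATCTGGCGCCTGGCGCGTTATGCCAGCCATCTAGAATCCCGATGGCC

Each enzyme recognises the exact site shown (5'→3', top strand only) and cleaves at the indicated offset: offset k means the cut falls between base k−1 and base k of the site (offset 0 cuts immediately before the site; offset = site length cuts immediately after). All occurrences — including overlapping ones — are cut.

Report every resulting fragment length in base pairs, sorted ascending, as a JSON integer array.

Per-enzyme occurrences:
  RvuIV (CTAGAAT, off=5): starts [56, 144] → cuts [61, 149]
  QalII (CAGCCAT, off=3): starts [21, 30, 69, 80, 96, 103, 137, 160] → cuts [2, 24, 33, 72, 83, 99, 106, 140]
  YnoIX (TGGCGC, off=0): starts [15, 43, 50, 88, 117, 124] → cuts [15, 43, 50, 88, 117, 124]

All cut coordinates (distinct, sorted): [2, 15, 24, 33, 43, 50, 61, 72, 83, 88, 99, 106, 117, 124, 140, 149]

Fragments:
  2→15: 13 bp
  15→24: 9 bp
  24→33: 9 bp
  33→43: 10 bp
  43→50: 7 bp
  50→61: 11 bp
  61→72: 11 bp
  72→83: 11 bp
  83→88: 5 bp
  88→99: 11 bp
  99→106: 7 bp
  106→117: 11 bp
  117→124: 7 bp
  124→140: 16 bp
  140→149: 9 bp
  149→2 (wrap): 161-149+2 = 14 bp

[5,7,7,7,9,9,9,10,11,11,11,11,11,13,14,16]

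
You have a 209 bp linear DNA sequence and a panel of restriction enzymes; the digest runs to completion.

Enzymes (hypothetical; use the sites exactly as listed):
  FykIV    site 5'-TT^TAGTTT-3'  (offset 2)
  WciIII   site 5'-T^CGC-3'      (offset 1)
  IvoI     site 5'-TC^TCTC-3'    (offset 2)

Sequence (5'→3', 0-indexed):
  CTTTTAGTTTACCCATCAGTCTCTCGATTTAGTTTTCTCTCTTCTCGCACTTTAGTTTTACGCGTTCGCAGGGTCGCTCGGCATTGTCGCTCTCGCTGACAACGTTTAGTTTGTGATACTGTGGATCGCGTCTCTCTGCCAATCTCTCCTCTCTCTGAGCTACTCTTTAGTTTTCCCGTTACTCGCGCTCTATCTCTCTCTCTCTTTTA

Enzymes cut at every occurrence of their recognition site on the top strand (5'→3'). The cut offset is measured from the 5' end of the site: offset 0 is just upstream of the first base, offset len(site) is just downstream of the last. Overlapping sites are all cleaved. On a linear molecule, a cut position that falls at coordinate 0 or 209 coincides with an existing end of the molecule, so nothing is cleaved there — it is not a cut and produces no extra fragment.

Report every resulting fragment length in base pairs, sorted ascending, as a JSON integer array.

Scan for sites:
  FykIV (TTTAGTTT, off=2): starts [2, 27, 50, 104, 165] → cuts [4, 29, 52, 106, 167]
  WciIII (TCGC, off=1): starts [44, 65, 73, 86, 92, 125, 182] → cuts [45, 66, 74, 87, 93, 126, 183]
  IvoI (TCTCTC, off=2): starts [19, 35, 130, 142, 149, 192, 194, 196, 198] → cuts [21, 37, 132, 144, 151, 194, 196, 198, 200]

Pooled cuts: [4, 21, 29, 37, 45, 52, 66, 74, 87, 93, 106, 126, 132, 144, 151, 167, 183, 194, 196, 198, 200]

Fragments:
  [0,4): 4 bp
  [4,21): 17 bp
  [21,29): 8 bp
  [29,37): 8 bp
  [37,45): 8 bp
  [45,52): 7 bp
  [52,66): 14 bp
  [66,74): 8 bp
  [74,87): 13 bp
  [87,93): 6 bp
  [93,106): 13 bp
  [106,126): 20 bp
  [126,132): 6 bp
  [132,144): 12 bp
  [144,151): 7 bp
  [151,167): 16 bp
  [167,183): 16 bp
  [183,194): 11 bp
  [194,196): 2 bp
  [196,198): 2 bp
  [198,200): 2 bp
  [200,209): 9 bp

[2,2,2,4,6,6,7,7,8,8,8,8,9,11,12,13,13,14,16,16,17,20]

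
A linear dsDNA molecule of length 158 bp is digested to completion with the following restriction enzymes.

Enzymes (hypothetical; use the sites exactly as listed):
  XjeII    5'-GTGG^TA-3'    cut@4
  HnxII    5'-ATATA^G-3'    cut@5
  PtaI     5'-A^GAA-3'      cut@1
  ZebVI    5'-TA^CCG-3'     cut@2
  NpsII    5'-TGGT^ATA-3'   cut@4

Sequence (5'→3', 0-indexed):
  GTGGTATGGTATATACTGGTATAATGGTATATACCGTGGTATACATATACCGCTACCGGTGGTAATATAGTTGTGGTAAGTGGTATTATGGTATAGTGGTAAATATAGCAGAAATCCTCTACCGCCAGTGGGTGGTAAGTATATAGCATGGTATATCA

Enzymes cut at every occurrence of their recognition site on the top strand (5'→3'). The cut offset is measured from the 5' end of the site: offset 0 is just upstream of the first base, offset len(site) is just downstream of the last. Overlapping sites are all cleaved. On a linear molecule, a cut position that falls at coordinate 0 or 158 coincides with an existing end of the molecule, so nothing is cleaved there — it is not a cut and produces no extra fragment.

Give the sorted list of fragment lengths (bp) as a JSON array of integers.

Site scan:
  XjeII GTGGTA/4: at [0, 35, 58, 72, 79, 95, 131] ⇒ [4, 39, 62, 76, 83, 99, 135]
  HnxII ATATAG/5: at [64, 102, 140] ⇒ [69, 107, 145]
  PtaI AGAA/1: at [109] ⇒ [110]
  ZebVI TACCG/2: at [31, 47, 53, 119] ⇒ [33, 49, 55, 121]
  NpsII TGGTATA/4: at [6, 16, 24, 36, 88, 148] ⇒ [10, 20, 28, 40, 92, 152]

Pooled cuts: [4, 10, 20, 28, 33, 39, 40, 49, 55, 62, 69, 76, 83, 92, 99, 107, 110, 121, 135, 145, 152]

Fragment lengths:
  [0,4): 4 bp
  [4,10): 6 bp
  [10,20): 10 bp
  [20,28): 8 bp
  [28,33): 5 bp
  [33,39): 6 bp
  [39,40): 1 bp
  [40,49): 9 bp
  [49,55): 6 bp
  [55,62): 7 bp
  [62,69): 7 bp
  [69,76): 7 bp
  [76,83): 7 bp
  [83,92): 9 bp
  [92,99): 7 bp
  [99,107): 8 bp
  [107,110): 3 bp
  [110,121): 11 bp
  [121,135): 14 bp
  [135,145): 10 bp
  [145,152): 7 bp
  [152,158): 6 bp

[1,3,4,5,6,6,6,6,7,7,7,7,7,7,8,8,9,9,10,10,11,14]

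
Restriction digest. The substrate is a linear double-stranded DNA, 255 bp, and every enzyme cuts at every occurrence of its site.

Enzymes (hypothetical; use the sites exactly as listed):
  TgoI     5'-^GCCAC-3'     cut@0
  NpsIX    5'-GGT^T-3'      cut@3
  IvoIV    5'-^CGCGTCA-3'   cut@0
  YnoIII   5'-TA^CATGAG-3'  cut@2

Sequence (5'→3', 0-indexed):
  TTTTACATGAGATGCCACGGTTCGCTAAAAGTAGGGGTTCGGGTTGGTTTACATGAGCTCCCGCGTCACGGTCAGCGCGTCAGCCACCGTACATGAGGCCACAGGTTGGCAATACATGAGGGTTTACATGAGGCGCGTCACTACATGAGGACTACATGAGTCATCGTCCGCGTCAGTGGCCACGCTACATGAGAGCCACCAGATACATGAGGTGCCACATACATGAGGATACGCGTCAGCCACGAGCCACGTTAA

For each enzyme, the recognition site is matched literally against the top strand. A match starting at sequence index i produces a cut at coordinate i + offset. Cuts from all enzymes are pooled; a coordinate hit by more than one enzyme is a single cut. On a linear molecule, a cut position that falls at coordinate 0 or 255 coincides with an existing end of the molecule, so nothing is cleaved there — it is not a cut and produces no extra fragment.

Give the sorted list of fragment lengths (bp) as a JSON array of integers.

Scan for sites:
  TgoI GCCAC/0: at [13, 82, 97, 178, 194, 213, 238, 245] ⇒ [13, 82, 97, 178, 194, 213, 238, 245]
  NpsIX GGTT/3: at [18, 35, 41, 45, 103, 120] ⇒ [21, 38, 44, 48, 106, 123]
  IvoIV CGCGTCA/0: at [61, 75, 133, 168, 231] ⇒ [61, 75, 133, 168, 231]
  YnoIII TACATGAG/2: at [3, 49, 89, 112, 124, 141, 152, 185, 203, 219] ⇒ [5, 51, 91, 114, 126, 143, 154, 187, 205, 221]

All cut coordinates (distinct, sorted): [5, 13, 21, 38, 44, 48, 51, 61, 75, 82, 91, 97, 106, 114, 123, 126, 133, 143, 154, 168, 178, 187, 194, 205, 213, 221, 231, 238, 245]

Fragment lengths:
  [0,5): 5 bp
  [5,13): 8 bp
  [13,21): 8 bp
  [21,38): 17 bp
  [38,44): 6 bp
  [44,48): 4 bp
  [48,51): 3 bp
  [51,61): 10 bp
  [61,75): 14 bp
  [75,82): 7 bp
  [82,91): 9 bp
  [91,97): 6 bp
  [97,106): 9 bp
  [106,114): 8 bp
  [114,123): 9 bp
  [123,126): 3 bp
  [126,133): 7 bp
  [133,143): 10 bp
  [143,154): 11 bp
  [154,168): 14 bp
  [168,178): 10 bp
  [178,187): 9 bp
  [187,194): 7 bp
  [194,205): 11 bp
  [205,213): 8 bp
  [213,221): 8 bp
  [221,231): 10 bp
  [231,238): 7 bp
  [238,245): 7 bp
  [245,255): 10 bp

[3,3,4,5,6,6,7,7,7,7,7,8,8,8,8,8,9,9,9,9,10,10,10,10,10,11,11,14,14,17]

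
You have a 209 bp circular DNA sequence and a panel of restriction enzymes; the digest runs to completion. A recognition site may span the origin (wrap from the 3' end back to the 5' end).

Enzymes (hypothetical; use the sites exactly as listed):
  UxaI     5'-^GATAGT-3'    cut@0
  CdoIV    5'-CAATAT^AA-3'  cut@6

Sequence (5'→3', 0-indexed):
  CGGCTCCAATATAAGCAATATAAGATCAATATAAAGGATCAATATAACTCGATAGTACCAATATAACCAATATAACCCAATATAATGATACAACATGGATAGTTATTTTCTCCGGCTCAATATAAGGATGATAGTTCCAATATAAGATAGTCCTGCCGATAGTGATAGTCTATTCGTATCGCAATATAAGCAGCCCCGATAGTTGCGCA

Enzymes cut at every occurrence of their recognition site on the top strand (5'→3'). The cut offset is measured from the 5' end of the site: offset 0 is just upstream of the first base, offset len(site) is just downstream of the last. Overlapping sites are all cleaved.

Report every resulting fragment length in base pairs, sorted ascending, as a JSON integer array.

Per-enzyme occurrences:
  UxaI GATAGT/0: at [50, 97, 129, 145, 157, 163, 197] ⇒ [50, 97, 129, 145, 157, 163, 197]
  CdoIV CAATATAA/6: at [6, 15, 26, 39, 58, 67, 77, 117, 137, 181] ⇒ [12, 21, 32, 45, 64, 73, 83, 123, 143, 187]

Pooled cuts: [12, 21, 32, 45, 50, 64, 73, 83, 97, 123, 129, 143, 145, 157, 163, 187, 197]

Fragments:
  12→21: 9 bp
  21→32: 11 bp
  32→45: 13 bp
  45→50: 5 bp
  50→64: 14 bp
  64→73: 9 bp
  73→83: 10 bp
  83→97: 14 bp
  97→123: 26 bp
  123→129: 6 bp
  129→143: 14 bp
  143→145: 2 bp
  145→157: 12 bp
  157→163: 6 bp
  163→187: 24 bp
  187→197: 10 bp
  197→12 (wrap): 209-197+12 = 24 bp

[2,5,6,6,9,9,10,10,11,12,13,14,14,14,24,24,26]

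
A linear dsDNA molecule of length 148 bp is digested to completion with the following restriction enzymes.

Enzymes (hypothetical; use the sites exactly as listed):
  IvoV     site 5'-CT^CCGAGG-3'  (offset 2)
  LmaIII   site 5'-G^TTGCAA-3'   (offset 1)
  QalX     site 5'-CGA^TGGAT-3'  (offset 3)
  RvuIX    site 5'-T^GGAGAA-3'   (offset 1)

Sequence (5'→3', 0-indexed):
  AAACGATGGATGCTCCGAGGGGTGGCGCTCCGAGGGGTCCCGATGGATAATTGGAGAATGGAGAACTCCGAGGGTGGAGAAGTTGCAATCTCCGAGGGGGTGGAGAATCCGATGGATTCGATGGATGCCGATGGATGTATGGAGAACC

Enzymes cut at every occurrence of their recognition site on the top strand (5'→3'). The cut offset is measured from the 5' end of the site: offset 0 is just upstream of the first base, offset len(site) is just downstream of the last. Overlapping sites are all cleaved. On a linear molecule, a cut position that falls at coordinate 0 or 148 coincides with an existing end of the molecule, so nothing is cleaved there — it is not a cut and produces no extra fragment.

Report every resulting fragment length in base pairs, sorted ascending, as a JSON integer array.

Site scan:
  IvoV CTCCGAGG/2: at [12, 27, 65, 89] ⇒ [14, 29, 67, 91]
  LmaIII GTTGCAA/1: at [81] ⇒ [82]
  QalX CGATGGAT/3: at [3, 40, 109, 118, 128] ⇒ [6, 43, 112, 121, 131]
  RvuIX TGGAGAA/1: at [51, 58, 74, 100, 139] ⇒ [52, 59, 75, 101, 140]

All cut coordinates (distinct, sorted): [6, 14, 29, 43, 52, 59, 67, 75, 82, 91, 101, 112, 121, 131, 140]

Fragments:
  [0,6): 6 bp
  [6,14): 8 bp
  [14,29): 15 bp
  [29,43): 14 bp
  [43,52): 9 bp
  [52,59): 7 bp
  [59,67): 8 bp
  [67,75): 8 bp
  [75,82): 7 bp
  [82,91): 9 bp
  [91,101): 10 bp
  [101,112): 11 bp
  [112,121): 9 bp
  [121,131): 10 bp
  [131,140): 9 bp
  [140,148): 8 bp

[6,7,7,8,8,8,8,9,9,9,9,10,10,11,14,15]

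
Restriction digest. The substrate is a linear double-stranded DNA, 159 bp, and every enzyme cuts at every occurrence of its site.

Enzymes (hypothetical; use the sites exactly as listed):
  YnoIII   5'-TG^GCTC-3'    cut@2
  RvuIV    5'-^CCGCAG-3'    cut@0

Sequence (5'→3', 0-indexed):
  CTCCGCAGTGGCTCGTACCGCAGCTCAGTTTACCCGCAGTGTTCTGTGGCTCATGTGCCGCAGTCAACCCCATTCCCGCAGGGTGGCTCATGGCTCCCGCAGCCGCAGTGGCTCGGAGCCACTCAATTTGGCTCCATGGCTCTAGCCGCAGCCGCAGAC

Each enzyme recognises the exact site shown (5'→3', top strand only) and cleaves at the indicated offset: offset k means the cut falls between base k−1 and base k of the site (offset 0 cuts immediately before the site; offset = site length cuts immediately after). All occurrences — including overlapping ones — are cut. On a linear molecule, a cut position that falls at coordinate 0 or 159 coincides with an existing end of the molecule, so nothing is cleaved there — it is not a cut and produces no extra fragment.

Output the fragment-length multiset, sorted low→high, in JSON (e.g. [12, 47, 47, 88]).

[2,4,6,6,7,7,7,8,8,8,8,9,10,15,16,18,20]

Site scan:
  YnoIII (TGGCTC, off=2): starts [8, 46, 83, 90, 108, 128, 136] → cuts [10, 48, 85, 92, 110, 130, 138]
  RvuIV (CCGCAG, off=0): starts [2, 17, 33, 57, 75, 96, 102, 145, 151] → cuts [2, 17, 33, 57, 75, 96, 102, 145, 151]

Pooled cuts: [2, 10, 17, 33, 48, 57, 75, 85, 92, 96, 102, 110, 130, 138, 145, 151]

Fragments:
  [0,2): 2 bp
  [2,10): 8 bp
  [10,17): 7 bp
  [17,33): 16 bp
  [33,48): 15 bp
  [48,57): 9 bp
  [57,75): 18 bp
  [75,85): 10 bp
  [85,92): 7 bp
  [92,96): 4 bp
  [96,102): 6 bp
  [102,110): 8 bp
  [110,130): 20 bp
  [130,138): 8 bp
  [138,145): 7 bp
  [145,151): 6 bp
  [151,159): 8 bp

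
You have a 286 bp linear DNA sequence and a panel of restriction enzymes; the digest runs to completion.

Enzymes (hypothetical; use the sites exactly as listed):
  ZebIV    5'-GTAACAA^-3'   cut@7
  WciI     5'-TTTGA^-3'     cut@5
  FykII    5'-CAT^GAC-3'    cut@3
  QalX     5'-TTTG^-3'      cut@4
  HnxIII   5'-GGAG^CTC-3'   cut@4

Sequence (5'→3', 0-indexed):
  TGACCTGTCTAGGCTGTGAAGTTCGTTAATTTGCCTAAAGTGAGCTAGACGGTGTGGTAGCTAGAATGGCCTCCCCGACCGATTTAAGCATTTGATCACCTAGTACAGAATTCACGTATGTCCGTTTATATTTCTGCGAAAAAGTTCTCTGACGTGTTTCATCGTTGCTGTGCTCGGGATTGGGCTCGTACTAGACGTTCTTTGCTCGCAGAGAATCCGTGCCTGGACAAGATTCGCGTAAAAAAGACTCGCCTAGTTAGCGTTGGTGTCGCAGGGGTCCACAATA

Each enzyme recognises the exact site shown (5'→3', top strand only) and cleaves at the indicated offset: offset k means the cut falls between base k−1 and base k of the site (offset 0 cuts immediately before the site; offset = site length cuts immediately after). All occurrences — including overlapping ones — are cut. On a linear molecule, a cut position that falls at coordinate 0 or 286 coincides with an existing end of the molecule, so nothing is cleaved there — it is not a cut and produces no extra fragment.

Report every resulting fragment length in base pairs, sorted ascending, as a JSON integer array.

Scan for sites:
  ZebIV (GTAACAA, off=7): no sites
  WciI (TTTGA, off=5): starts [90] → cuts [95]
  FykII (CATGAC, off=3): no sites
  QalX (TTTG, off=4): starts [29, 90, 200] → cuts [33, 94, 204]
  HnxIII (GGAGCTC, off=4): no sites

Pooled cuts: [33, 94, 95, 204]

Fragments:
  [0,33): 33 bp
  [33,94): 61 bp
  [94,95): 1 bp
  [95,204): 109 bp
  [204,286): 82 bp

[1,33,61,82,109]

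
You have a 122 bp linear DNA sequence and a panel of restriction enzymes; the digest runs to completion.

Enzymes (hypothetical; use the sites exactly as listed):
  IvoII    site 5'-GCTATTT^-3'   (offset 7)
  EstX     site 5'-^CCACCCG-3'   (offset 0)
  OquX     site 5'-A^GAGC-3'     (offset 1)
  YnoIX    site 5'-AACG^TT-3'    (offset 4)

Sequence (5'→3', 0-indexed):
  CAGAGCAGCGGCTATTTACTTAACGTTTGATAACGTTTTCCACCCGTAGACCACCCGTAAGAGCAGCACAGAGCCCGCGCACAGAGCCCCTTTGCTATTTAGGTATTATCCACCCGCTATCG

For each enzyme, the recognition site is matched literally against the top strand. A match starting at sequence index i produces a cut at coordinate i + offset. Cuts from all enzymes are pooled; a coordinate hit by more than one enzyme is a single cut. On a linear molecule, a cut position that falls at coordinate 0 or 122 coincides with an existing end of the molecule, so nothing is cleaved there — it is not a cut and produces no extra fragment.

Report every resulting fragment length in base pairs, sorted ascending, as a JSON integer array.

[2,4,8,9,10,10,10,11,13,13,15,17]

Per-enzyme occurrences:
  IvoII GCTATTT/7: at [10, 93] ⇒ [17, 100]
  EstX CCACCCG/0: at [39, 50, 109] ⇒ [39, 50, 109]
  OquX AGAGC/1: at [1, 59, 69, 82] ⇒ [2, 60, 70, 83]
  YnoIX AACGTT/4: at [21, 31] ⇒ [25, 35]

Pooled cuts: [2, 17, 25, 35, 39, 50, 60, 70, 83, 100, 109]

Fragment lengths:
  [0,2): 2 bp
  [2,17): 15 bp
  [17,25): 8 bp
  [25,35): 10 bp
  [35,39): 4 bp
  [39,50): 11 bp
  [50,60): 10 bp
  [60,70): 10 bp
  [70,83): 13 bp
  [83,100): 17 bp
  [100,109): 9 bp
  [109,122): 13 bp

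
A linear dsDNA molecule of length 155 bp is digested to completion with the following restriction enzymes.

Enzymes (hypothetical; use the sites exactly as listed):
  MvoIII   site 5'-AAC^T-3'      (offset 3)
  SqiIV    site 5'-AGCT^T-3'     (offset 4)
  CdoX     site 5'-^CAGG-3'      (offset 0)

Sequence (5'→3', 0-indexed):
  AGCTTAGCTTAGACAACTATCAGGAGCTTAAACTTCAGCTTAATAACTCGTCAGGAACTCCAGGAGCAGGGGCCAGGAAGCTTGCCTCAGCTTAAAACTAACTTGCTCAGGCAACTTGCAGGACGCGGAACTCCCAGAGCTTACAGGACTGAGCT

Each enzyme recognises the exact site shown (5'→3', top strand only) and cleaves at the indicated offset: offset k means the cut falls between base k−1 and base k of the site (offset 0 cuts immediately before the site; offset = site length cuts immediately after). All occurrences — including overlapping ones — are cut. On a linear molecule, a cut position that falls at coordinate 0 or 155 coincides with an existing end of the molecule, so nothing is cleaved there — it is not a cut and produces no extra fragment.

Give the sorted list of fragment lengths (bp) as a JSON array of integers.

[2,2,3,3,4,4,4,5,5,5,6,6,7,7,7,7,8,8,8,9,10,10,12,13]

Scan for sites:
  MvoIII (AACT, off=3): starts [14, 30, 44, 55, 95, 99, 112, 128] → cuts [17, 33, 47, 58, 98, 102, 115, 131]
  SqiIV (AGCTT, off=4): starts [0, 5, 24, 36, 78, 88, 137] → cuts [4, 9, 28, 40, 82, 92, 141]
  CdoX (CAGG, off=0): starts [20, 51, 60, 66, 73, 107, 118, 143] → cuts [20, 51, 60, 66, 73, 107, 118, 143]

All cut coordinates (distinct, sorted): [4, 9, 17, 20, 28, 33, 40, 47, 51, 58, 60, 66, 73, 82, 92, 98, 102, 107, 115, 118, 131, 141, 143]

Fragment lengths:
  [0,4): 4 bp
  [4,9): 5 bp
  [9,17): 8 bp
  [17,20): 3 bp
  [20,28): 8 bp
  [28,33): 5 bp
  [33,40): 7 bp
  [40,47): 7 bp
  [47,51): 4 bp
  [51,58): 7 bp
  [58,60): 2 bp
  [60,66): 6 bp
  [66,73): 7 bp
  [73,82): 9 bp
  [82,92): 10 bp
  [92,98): 6 bp
  [98,102): 4 bp
  [102,107): 5 bp
  [107,115): 8 bp
  [115,118): 3 bp
  [118,131): 13 bp
  [131,141): 10 bp
  [141,143): 2 bp
  [143,155): 12 bp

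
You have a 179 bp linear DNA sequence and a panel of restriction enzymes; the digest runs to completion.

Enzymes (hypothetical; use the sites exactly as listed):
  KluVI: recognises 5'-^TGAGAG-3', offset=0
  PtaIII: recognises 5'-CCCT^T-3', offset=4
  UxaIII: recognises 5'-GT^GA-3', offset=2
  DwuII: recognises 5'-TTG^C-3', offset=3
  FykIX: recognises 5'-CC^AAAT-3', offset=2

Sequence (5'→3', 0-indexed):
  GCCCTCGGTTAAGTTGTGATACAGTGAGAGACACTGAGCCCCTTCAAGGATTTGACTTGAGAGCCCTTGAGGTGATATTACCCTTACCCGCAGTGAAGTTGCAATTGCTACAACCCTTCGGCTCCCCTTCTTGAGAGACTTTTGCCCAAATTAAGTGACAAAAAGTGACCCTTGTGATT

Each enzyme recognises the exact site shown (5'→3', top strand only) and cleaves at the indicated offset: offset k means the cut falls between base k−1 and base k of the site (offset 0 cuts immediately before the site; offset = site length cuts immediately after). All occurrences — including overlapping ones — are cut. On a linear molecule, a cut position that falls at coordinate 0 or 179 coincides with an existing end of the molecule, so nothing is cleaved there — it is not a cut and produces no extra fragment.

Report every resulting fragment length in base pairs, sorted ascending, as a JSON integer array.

[1,3,3,3,4,6,6,6,7,7,9,10,10,10,10,11,11,13,14,17,18]

Site scan:
  KluVI TGAGAG/0: at [24, 57, 131] ⇒ [24, 57, 131]
  PtaIII CCCTT/4: at [39, 63, 80, 113, 124, 168] ⇒ [43, 67, 84, 117, 128, 172]
  UxaIII GTGA/2: at [15, 23, 71, 92, 154, 164, 173] ⇒ [17, 25, 73, 94, 156, 166, 175]
  DwuII TTGC/3: at [98, 104, 141] ⇒ [101, 107, 144]
  FykIX CCAAAT/2: at [145] ⇒ [147]

All cut coordinates (distinct, sorted): [17, 24, 25, 43, 57, 67, 73, 84, 94, 101, 107, 117, 128, 131, 144, 147, 156, 166, 172, 175]

Fragment lengths:
  [0,17): 17 bp
  [17,24): 7 bp
  [24,25): 1 bp
  [25,43): 18 bp
  [43,57): 14 bp
  [57,67): 10 bp
  [67,73): 6 bp
  [73,84): 11 bp
  [84,94): 10 bp
  [94,101): 7 bp
  [101,107): 6 bp
  [107,117): 10 bp
  [117,128): 11 bp
  [128,131): 3 bp
  [131,144): 13 bp
  [144,147): 3 bp
  [147,156): 9 bp
  [156,166): 10 bp
  [166,172): 6 bp
  [172,175): 3 bp
  [175,179): 4 bp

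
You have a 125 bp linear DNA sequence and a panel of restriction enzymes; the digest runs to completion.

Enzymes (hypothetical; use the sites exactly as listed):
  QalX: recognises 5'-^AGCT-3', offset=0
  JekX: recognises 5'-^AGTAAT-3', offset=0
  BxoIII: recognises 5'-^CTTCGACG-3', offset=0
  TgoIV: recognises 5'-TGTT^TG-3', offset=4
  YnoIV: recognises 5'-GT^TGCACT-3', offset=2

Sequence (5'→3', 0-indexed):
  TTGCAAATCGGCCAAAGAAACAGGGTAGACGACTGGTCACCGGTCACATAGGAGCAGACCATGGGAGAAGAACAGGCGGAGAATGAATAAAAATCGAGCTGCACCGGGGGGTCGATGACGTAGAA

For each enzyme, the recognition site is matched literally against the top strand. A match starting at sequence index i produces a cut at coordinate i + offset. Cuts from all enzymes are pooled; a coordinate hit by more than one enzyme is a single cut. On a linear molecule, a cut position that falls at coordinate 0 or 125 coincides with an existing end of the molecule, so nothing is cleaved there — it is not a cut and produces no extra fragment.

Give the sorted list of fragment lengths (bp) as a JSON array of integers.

[29,96]

Per-enzyme occurrences:
  QalX (AGCT, off=0): starts [96] → cuts [96]
  JekX (AGTAAT, off=0): no sites
  BxoIII (CTTCGACG, off=0): no sites
  TgoIV (TGTTTG, off=4): no sites
  YnoIV (GTTGCACT, off=2): no sites

Pooled cuts: [96]

Fragments:
  [0,96): 96 bp
  [96,125): 29 bp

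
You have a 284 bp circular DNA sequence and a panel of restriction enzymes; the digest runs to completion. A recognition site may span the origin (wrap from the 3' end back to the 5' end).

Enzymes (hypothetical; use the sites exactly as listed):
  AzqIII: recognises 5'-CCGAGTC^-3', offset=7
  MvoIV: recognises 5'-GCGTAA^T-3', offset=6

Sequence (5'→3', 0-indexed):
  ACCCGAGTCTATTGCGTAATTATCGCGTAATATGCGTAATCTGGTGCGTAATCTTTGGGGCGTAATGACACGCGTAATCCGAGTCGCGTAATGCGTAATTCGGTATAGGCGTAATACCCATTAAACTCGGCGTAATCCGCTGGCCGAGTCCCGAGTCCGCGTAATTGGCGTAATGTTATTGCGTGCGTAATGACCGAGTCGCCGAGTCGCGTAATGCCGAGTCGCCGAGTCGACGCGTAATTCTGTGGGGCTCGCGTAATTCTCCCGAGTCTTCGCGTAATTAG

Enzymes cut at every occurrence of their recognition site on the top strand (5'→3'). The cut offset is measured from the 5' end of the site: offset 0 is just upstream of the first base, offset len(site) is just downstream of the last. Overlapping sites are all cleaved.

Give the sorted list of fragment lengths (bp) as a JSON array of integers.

Scan for sites:
  AzqIII (CCGAGTC, off=7): starts [2, 78, 143, 150, 193, 201, 216, 224, 264] → cuts [9, 85, 150, 157, 200, 208, 223, 231, 271]
  MvoIV (GCGTAAT, off=6): starts [13, 24, 33, 45, 59, 71, 85, 92, 108, 129, 158, 167, 184, 208, 234, 253, 274] → cuts [19, 30, 39, 51, 65, 77, 91, 98, 114, 135, 164, 173, 190, 214, 240, 259, 280]

All cut coordinates (distinct, sorted): [9, 19, 30, 39, 51, 65, 77, 85, 91, 98, 114, 135, 150, 157, 164, 173, 190, 200, 208, 214, 223, 231, 240, 259, 271, 280]

Fragment lengths:
  9→19: 10 bp
  19→30: 11 bp
  30→39: 9 bp
  39→51: 12 bp
  51→65: 14 bp
  65→77: 12 bp
  77→85: 8 bp
  85→91: 6 bp
  91→98: 7 bp
  98→114: 16 bp
  114→135: 21 bp
  135→150: 15 bp
  150→157: 7 bp
  157→164: 7 bp
  164→173: 9 bp
  173→190: 17 bp
  190→200: 10 bp
  200→208: 8 bp
  208→214: 6 bp
  214→223: 9 bp
  223→231: 8 bp
  231→240: 9 bp
  240→259: 19 bp
  259→271: 12 bp
  271→280: 9 bp
  280→9 (wrap): 284-280+9 = 13 bp

[6,6,7,7,7,8,8,8,9,9,9,9,9,10,10,11,12,12,12,13,14,15,16,17,19,21]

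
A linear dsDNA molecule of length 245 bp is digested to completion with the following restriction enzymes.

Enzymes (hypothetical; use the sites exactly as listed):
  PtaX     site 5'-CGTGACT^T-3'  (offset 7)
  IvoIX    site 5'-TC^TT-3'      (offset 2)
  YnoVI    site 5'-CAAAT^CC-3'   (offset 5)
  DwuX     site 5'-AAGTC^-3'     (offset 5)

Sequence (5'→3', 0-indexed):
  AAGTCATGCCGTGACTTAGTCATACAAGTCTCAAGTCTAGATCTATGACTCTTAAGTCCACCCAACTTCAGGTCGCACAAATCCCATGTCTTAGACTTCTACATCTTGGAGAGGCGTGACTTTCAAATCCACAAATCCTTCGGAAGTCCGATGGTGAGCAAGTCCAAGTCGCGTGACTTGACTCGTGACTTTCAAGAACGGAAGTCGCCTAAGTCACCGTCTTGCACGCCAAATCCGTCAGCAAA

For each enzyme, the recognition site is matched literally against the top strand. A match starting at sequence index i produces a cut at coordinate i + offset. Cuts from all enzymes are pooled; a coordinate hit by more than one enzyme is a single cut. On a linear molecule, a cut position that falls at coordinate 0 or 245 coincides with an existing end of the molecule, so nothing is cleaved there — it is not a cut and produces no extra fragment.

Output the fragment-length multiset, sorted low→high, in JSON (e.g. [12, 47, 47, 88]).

[5,6,6,7,7,7,8,8,8,9,11,11,12,12,13,14,14,15,16,16,16,24]

Per-enzyme occurrences:
  PtaX CGTGACTT/7: at [9, 114, 171, 183] ⇒ [16, 121, 178, 190]
  IvoIX TCTT/2: at [49, 88, 103, 219] ⇒ [51, 90, 105, 221]
  YnoVI CAAATCC/5: at [77, 123, 131, 229] ⇒ [82, 128, 136, 234]
  DwuX AAGTC/5: at [0, 25, 32, 53, 143, 159, 165, 201, 210] ⇒ [5, 30, 37, 58, 148, 164, 170, 206, 215]

Pooled cuts: [5, 16, 30, 37, 51, 58, 82, 90, 105, 121, 128, 136, 148, 164, 170, 178, 190, 206, 215, 221, 234]

Fragment lengths:
  [0,5): 5 bp
  [5,16): 11 bp
  [16,30): 14 bp
  [30,37): 7 bp
  [37,51): 14 bp
  [51,58): 7 bp
  [58,82): 24 bp
  [82,90): 8 bp
  [90,105): 15 bp
  [105,121): 16 bp
  [121,128): 7 bp
  [128,136): 8 bp
  [136,148): 12 bp
  [148,164): 16 bp
  [164,170): 6 bp
  [170,178): 8 bp
  [178,190): 12 bp
  [190,206): 16 bp
  [206,215): 9 bp
  [215,221): 6 bp
  [221,234): 13 bp
  [234,245): 11 bp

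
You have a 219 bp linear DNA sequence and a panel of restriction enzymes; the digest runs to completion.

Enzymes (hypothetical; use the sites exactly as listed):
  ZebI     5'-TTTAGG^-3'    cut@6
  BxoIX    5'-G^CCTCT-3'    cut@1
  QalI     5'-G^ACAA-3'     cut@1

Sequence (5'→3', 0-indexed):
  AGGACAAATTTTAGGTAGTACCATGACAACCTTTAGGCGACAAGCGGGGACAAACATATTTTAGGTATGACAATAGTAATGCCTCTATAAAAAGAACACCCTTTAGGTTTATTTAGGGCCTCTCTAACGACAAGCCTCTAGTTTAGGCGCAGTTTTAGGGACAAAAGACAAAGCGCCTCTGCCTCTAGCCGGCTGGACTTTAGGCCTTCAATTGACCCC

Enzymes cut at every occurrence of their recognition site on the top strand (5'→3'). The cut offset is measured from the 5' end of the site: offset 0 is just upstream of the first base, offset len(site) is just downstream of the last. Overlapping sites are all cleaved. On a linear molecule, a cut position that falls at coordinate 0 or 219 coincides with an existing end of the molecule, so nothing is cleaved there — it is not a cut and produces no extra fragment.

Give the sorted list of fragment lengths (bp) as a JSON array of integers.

Scan for sites:
  ZebI TTTAGG/6: at [9, 31, 59, 101, 111, 141, 153, 198] ⇒ [15, 37, 65, 107, 117, 147, 159, 204]
  BxoIX GCCTCT/1: at [80, 117, 133, 174, 180] ⇒ [81, 118, 134, 175, 181]
  QalI GACAA/1: at [2, 24, 38, 48, 68, 128, 159, 166] ⇒ [3, 25, 39, 49, 69, 129, 160, 167]

All cut coordinates (distinct, sorted): [3, 15, 25, 37, 39, 49, 65, 69, 81, 107, 117, 118, 129, 134, 147, 159, 160, 167, 175, 181, 204]

Fragments:
  [0,3): 3 bp
  [3,15): 12 bp
  [15,25): 10 bp
  [25,37): 12 bp
  [37,39): 2 bp
  [39,49): 10 bp
  [49,65): 16 bp
  [65,69): 4 bp
  [69,81): 12 bp
  [81,107): 26 bp
  [107,117): 10 bp
  [117,118): 1 bp
  [118,129): 11 bp
  [129,134): 5 bp
  [134,147): 13 bp
  [147,159): 12 bp
  [159,160): 1 bp
  [160,167): 7 bp
  [167,175): 8 bp
  [175,181): 6 bp
  [181,204): 23 bp
  [204,219): 15 bp

[1,1,2,3,4,5,6,7,8,10,10,10,11,12,12,12,12,13,15,16,23,26]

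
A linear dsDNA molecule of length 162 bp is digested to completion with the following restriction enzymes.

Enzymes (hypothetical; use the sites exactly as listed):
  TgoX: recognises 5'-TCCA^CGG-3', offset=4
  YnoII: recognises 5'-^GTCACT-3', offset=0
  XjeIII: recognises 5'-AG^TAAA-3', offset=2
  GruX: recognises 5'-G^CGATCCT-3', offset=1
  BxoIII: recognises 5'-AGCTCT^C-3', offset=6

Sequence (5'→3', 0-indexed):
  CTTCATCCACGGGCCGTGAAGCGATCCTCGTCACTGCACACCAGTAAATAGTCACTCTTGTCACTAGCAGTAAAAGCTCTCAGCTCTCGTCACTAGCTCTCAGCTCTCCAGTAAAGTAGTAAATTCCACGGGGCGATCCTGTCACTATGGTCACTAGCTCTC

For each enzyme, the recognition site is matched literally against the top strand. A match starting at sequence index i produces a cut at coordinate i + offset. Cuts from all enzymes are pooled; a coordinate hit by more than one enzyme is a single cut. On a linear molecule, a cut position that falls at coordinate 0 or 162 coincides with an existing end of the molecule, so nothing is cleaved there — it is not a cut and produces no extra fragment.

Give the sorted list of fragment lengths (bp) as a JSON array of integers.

[1,1,4,5,6,7,7,7,8,8,9,9,9,9,10,11,12,12,12,15]

Per-enzyme occurrences:
  TgoX TCCACGG/4: at [5, 124] ⇒ [9, 128]
  YnoII GTCACT/0: at [29, 50, 59, 88, 140, 149] ⇒ [29, 50, 59, 88, 140, 149]
  XjeIII AGTAAA/2: at [42, 68, 109, 117] ⇒ [44, 70, 111, 119]
  GruX GCGATCCT/1: at [20, 132] ⇒ [21, 133]
  BxoIII AGCTCTC/6: at [74, 81, 94, 101, 155] ⇒ [80, 87, 100, 107, 161]

All cut coordinates (distinct, sorted): [9, 21, 29, 44, 50, 59, 70, 80, 87, 88, 100, 107, 111, 119, 128, 133, 140, 149, 161]

Fragment lengths:
  [0,9): 9 bp
  [9,21): 12 bp
  [21,29): 8 bp
  [29,44): 15 bp
  [44,50): 6 bp
  [50,59): 9 bp
  [59,70): 11 bp
  [70,80): 10 bp
  [80,87): 7 bp
  [87,88): 1 bp
  [88,100): 12 bp
  [100,107): 7 bp
  [107,111): 4 bp
  [111,119): 8 bp
  [119,128): 9 bp
  [128,133): 5 bp
  [133,140): 7 bp
  [140,149): 9 bp
  [149,161): 12 bp
  [161,162): 1 bp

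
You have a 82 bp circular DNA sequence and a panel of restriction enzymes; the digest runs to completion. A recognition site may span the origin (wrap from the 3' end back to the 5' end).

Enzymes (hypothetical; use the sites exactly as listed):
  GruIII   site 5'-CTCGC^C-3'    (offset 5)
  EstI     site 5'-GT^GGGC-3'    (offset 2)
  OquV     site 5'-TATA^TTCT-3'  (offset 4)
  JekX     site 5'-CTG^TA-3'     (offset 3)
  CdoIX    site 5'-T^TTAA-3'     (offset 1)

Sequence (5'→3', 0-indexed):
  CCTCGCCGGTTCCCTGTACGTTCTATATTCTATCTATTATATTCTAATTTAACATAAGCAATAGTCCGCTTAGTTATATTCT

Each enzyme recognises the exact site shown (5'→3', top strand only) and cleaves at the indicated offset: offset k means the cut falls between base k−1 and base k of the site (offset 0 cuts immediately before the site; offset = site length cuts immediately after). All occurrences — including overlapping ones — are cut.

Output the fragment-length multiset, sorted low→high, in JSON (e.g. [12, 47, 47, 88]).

[7,10,10,11,14,30]

Per-enzyme occurrences:
  GruIII CTCGCC/5: at [1] ⇒ [6]
  EstI (GTGGGC, off=2): no sites
  OquV TATATTCT/4: at [23, 37, 74] ⇒ [27, 41, 78]
  JekX CTGTA/3: at [13] ⇒ [16]
  CdoIX TTTAA/1: at [47] ⇒ [48]

All cut coordinates (distinct, sorted): [6, 16, 27, 41, 48, 78]

Fragments:
  6→16: 10 bp
  16→27: 11 bp
  27→41: 14 bp
  41→48: 7 bp
  48→78: 30 bp
  78→6 (wrap): 82-78+6 = 10 bp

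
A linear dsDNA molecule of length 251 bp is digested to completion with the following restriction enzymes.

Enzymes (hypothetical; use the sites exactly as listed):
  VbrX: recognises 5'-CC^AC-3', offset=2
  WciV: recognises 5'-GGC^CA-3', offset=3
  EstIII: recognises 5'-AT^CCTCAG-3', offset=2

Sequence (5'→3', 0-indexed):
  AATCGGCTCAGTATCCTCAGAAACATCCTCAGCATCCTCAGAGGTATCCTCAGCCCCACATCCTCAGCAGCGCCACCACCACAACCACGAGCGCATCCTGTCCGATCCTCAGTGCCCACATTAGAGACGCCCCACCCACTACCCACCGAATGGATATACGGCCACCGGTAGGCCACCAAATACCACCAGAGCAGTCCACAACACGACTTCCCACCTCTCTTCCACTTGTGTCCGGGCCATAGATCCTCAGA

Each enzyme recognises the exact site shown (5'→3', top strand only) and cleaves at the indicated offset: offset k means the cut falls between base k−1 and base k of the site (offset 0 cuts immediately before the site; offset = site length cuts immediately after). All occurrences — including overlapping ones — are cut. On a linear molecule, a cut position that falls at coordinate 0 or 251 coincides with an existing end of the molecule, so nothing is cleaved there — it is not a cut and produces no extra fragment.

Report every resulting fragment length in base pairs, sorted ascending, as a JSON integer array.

[1,1,3,3,4,4,6,7,7,7,9,10,10,10,11,11,12,12,13,13,14,14,15,16,18,20]

Scan for sites:
  VbrX CCAC/2: at [55, 72, 75, 78, 84, 115, 131, 135, 142, 161, 172, 182, 195, 210, 221] ⇒ [57, 74, 77, 80, 86, 117, 133, 137, 144, 163, 174, 184, 197, 212, 223]
  WciV GGCCA/3: at [159, 170, 234] ⇒ [162, 173, 237]
  EstIII ATCCTCAG/2: at [12, 24, 33, 45, 59, 104, 242] ⇒ [14, 26, 35, 47, 61, 106, 244]

All cut coordinates (distinct, sorted): [14, 26, 35, 47, 57, 61, 74, 77, 80, 86, 106, 117, 133, 137, 144, 162, 163, 173, 174, 184, 197, 212, 223, 237, 244]

Fragments:
  [0,14): 14 bp
  [14,26): 12 bp
  [26,35): 9 bp
  [35,47): 12 bp
  [47,57): 10 bp
  [57,61): 4 bp
  [61,74): 13 bp
  [74,77): 3 bp
  [77,80): 3 bp
  [80,86): 6 bp
  [86,106): 20 bp
  [106,117): 11 bp
  [117,133): 16 bp
  [133,137): 4 bp
  [137,144): 7 bp
  [144,162): 18 bp
  [162,163): 1 bp
  [163,173): 10 bp
  [173,174): 1 bp
  [174,184): 10 bp
  [184,197): 13 bp
  [197,212): 15 bp
  [212,223): 11 bp
  [223,237): 14 bp
  [237,244): 7 bp
  [244,251): 7 bp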